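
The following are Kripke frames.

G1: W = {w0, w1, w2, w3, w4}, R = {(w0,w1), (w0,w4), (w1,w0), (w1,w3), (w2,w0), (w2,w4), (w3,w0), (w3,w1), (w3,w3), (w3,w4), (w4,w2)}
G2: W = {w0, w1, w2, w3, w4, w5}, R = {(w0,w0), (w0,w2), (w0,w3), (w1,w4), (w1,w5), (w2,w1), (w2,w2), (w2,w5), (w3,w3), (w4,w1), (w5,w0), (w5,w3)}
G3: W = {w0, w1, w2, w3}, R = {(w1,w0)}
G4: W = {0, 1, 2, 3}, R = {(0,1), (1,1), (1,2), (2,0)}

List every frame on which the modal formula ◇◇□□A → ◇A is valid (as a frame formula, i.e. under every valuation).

The schema corresponds to a generalized confluence (Geach) condition: ∀x ∀y (xR²y → ∃w (yR²w ∧ xRw)).
G1: fails — w0R²w0 but no w with w0R²w and w0Rw.
G2: fails — w1R²w1 but no w with w1R²w and w1Rw.
G3: ✓.
G4: ✓.

G3, G4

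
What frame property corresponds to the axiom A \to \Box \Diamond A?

Suppose A→□◇A is valid. Take Rxy and set V(A)={x}. Then A at x, so □◇A at x, so ◇A at y, so some z with Ryz has A; z=x, i.e. Ryx.

symmetry: \forall x \forall y (Rxy \to Ryx)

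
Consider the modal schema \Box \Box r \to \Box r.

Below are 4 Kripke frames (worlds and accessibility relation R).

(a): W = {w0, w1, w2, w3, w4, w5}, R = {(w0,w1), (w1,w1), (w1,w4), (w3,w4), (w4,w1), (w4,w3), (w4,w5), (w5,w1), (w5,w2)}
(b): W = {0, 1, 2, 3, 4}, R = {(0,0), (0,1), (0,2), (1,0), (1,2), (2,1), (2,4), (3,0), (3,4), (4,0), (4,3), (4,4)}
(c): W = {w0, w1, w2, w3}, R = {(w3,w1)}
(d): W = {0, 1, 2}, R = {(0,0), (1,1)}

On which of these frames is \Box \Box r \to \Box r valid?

Frame correspondent (Sahlqvist): \forall x \forall y (Rxy \to \exists z (Rxz \wedge Rzy)) — i.e. density.
(a): fails — Rw5w2 but no z with Rw5z and Rzw2.
(b): fails — R21 but no z with R2z and Rz1.
(c): fails — Rw3w1 but no z with Rw3z and Rzw1.
(d): condition met.
Valid on: (d).

(d)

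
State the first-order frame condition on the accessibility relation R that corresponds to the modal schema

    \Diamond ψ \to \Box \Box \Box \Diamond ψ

\forall x \forall y \forall z ((xRy \wedge x R^3 z) \to \exists w (y = w \wedge zRw))

This is a Sahlqvist (Geach-type) schema ◇^1□^0ψ → □^3◇^1ψ.
Minimal-valuation argument: fix x; take any y with xR^1y and any z with xR^3z. Set V(ψ) to the set of worlds R-reachable from y in exactly 0 steps. Then □^0ψ holds at y, so the antecedent holds at x; validity forces ◇^1ψ at z, giving a w with zR^1w and yR^0w.
First-order correspondent: \forall x \forall y \forall z ((xRy \wedge x R^3 z) \to \exists w (y = w \wedge zRw)).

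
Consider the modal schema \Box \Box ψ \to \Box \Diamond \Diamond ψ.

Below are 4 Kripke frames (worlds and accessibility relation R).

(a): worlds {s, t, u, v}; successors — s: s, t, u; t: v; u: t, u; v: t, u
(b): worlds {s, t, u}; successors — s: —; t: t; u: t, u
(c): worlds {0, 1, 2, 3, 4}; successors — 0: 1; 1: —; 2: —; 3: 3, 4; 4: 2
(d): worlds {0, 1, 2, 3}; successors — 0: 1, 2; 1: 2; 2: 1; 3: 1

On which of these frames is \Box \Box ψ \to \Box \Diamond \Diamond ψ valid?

(a), (b)

The schema corresponds to a generalized confluence (Geach) condition: \forall x \forall z (xRz \to \exists w (x R^2 w \wedge z R^2 w)).
(a): satisfies the condition.
(b): satisfies the condition.
(c): fails — 0R1 but no w with 0R²w and 1R²w.
(d): fails — 1R2 but no w with 1R²w and 2R²w.
Valid on: (a), (b).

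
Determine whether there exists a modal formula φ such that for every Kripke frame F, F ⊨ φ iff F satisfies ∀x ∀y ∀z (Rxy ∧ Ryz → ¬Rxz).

Modal frame validity is preserved under surjective bounded morphisms.
The 3-cycle (worlds a,b,c with a→b→c→a) is intransitive. Mapping every world to a single reflexive point • is a surjective bounded morphism; the reflexive point is not intransitive (R••∧R•• but R••).
Hence intransitivity is not modally definable.

No — not modally definable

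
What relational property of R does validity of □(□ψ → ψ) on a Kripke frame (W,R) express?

shift-reflexivity

Suppose □(□ψ→ψ) is valid. Take Rxy and set V(ψ)={w : Ryw}. Then at y, □ψ holds; since □(□ψ→ψ) at x, □ψ→ψ at y, so ψ at y, i.e. Ryy.
Conversely, on a frame with shift-reflexivity the schema holds at every world under every valuation.
Frame condition: ∀x ∀y (Rxy → Ryy).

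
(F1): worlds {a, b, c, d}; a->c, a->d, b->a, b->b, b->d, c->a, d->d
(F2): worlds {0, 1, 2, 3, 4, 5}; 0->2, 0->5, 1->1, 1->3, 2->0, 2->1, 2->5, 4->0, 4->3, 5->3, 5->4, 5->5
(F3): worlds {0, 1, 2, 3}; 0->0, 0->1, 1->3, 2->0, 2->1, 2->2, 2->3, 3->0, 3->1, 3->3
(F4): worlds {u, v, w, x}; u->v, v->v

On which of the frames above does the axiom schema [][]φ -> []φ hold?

(F3), (F4)

Frame correspondent (Sahlqvist): forall x forall y (Rxy -> exists z (Rxz & Rzy)) — i.e. density.
(F1): fails — Rac but no z with Raz and Rzc.
(F2): fails — R02 but no z with R0z and Rz2.
(F3): holds.
(F4): holds.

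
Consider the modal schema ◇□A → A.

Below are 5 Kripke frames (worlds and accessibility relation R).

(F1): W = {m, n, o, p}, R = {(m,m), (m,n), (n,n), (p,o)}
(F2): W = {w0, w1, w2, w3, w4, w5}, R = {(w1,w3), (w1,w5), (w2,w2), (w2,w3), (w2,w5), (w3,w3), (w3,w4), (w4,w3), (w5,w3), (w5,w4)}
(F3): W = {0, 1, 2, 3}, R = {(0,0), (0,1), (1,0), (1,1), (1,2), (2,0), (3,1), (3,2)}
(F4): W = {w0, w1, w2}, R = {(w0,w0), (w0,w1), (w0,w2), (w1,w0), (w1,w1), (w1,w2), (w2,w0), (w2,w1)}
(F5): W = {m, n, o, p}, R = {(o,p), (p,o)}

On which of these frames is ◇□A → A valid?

(F4), (F5)

This is the axiom for symmetry; its first-order frame correspondent is ∀x ∀y (Rxy → Ryx).
(F1): fails — Rpo but not Rop.
(F2): fails — Rw1w5 but not Rw5w1.
(F3): fails — R32 but not R23.
(F4): condition met.
(F5): condition met.
Valid on: (F4), (F5).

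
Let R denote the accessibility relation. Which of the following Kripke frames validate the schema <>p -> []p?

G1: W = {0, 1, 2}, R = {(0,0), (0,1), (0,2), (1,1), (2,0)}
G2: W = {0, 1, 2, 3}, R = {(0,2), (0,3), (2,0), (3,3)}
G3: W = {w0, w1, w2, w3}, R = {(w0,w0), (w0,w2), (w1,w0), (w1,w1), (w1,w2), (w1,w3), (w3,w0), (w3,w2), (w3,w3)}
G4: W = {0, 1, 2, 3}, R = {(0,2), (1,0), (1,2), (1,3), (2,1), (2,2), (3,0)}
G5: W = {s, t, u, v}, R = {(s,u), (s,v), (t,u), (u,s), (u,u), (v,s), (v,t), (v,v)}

none

Frame correspondent (Sahlqvist): forall x forall y forall z (Rxy & Rxz -> y = z) — i.e. partial functionality.
G1: fails — 0 sees both 0 and 1.
G2: fails — 0 sees both 2 and 3.
G3: fails — w0 sees both w0 and w2.
G4: fails — 1 sees both 0 and 2.
G5: fails — s sees both u and v.
Valid on no frame.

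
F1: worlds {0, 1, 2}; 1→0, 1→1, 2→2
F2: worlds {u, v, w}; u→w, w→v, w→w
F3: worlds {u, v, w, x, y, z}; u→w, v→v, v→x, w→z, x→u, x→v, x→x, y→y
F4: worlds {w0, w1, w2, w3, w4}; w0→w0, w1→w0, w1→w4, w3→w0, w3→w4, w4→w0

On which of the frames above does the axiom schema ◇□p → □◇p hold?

Frame correspondent (Sahlqvist): ∀x ∀y ∀z (Rxy ∧ Rxz → ∃w (Ryw ∧ Rzw)) — i.e. convergence.
F1: fails — R10 and R10 but 0 and 0 have no common successor.
F2: fails — Rww and Rwv but w and v have no common successor.
F3: fails — Rwz and Rwz but z and z have no common successor.
F4: holds.
Valid on: F4.

F4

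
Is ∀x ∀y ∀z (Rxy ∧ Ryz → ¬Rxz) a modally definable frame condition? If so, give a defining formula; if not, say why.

Any modally definable frame class is closed under surjective bounded morphisms.
The 5-cycle (worlds w0,w1,w2,w3,w4 with w0→w1→w2→w3→w4→w0) is intransitive. Mapping every world to a single reflexive point • is a surjective bounded morphism; the reflexive point is not intransitive (R••∧R•• but R••).
Hence intransitivity is not modally definable.

Not definable by any modal formula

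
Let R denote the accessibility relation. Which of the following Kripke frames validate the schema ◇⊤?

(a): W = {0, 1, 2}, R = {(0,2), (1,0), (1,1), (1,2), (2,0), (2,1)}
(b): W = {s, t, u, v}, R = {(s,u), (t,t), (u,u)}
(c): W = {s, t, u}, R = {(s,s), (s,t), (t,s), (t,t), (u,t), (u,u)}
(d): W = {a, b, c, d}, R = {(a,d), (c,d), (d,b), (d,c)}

(a), (c)

Frame correspondent (Sahlqvist): ∀x ∃y Rxy — i.e. seriality.
(a): ✓.
(b): fails — world v has no successor.
(c): ✓.
(d): fails — world b has no successor.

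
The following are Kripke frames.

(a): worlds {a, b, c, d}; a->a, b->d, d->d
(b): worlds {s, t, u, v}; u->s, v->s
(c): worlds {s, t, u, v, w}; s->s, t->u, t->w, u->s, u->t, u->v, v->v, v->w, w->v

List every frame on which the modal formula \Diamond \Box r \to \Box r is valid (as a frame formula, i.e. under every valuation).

(a)

The schema corresponds to the Euclidean property: \forall x \forall y \forall z (Rxy \wedge Rxz \to Ryz).
(a): condition met.
(b): fails — Rus and Rus but not Rss.
(c): fails — Rtw and Rtw but not Rww.
Valid on: (a).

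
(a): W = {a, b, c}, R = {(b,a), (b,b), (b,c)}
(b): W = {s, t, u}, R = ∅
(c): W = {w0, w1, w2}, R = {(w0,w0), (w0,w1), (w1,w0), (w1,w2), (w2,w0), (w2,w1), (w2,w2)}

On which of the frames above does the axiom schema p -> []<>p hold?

Frame correspondent (Sahlqvist): forall x forall y (Rxy -> Ryx) — i.e. symmetry.
(a): fails — Rba but not Rab.
(b): ✓.
(c): fails — Rw2w0 but not Rw0w2.

(b)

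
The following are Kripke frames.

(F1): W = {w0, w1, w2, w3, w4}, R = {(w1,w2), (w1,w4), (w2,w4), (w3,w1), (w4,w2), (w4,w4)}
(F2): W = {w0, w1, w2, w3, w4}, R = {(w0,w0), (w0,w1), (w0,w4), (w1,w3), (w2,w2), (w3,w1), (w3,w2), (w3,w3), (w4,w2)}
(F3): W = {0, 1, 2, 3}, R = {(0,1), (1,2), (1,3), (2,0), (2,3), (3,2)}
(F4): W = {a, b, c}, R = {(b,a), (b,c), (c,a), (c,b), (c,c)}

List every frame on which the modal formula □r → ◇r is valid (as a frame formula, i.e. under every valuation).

The schema corresponds to seriality: ∀x ∃y Rxy.
(F1): fails — world w0 has no successor.
(F2): holds.
(F3): holds.
(F4): fails — world a has no successor.

(F2), (F3)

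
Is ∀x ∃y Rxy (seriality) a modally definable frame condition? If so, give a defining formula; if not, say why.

Yes — defined by □p → ◇p

Yes: it is seriality, defined by the D schema □p → ◇p.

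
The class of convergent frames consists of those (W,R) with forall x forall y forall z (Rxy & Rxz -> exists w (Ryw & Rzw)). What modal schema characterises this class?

◇□s → □◇s

This is convergence; the standard corresponding axiom is .2: ◇□s → □◇s.
Suppose ◇□s→□◇s is valid. Take Rxy, Rxz and set V(s)={w : Ryw}. Then □s at y so ◇□s at x, so □◇s at x, so ◇s at z, giving w with Rzw and Ryw.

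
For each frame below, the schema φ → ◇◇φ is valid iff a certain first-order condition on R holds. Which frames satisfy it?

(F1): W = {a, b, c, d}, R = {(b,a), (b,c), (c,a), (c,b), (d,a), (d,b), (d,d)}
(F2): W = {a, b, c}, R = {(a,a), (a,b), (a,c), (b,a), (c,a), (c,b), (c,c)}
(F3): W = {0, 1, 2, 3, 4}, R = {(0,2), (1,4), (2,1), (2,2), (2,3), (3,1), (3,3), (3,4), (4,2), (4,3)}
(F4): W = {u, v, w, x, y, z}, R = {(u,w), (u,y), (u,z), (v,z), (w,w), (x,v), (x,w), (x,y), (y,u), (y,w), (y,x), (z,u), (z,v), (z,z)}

(F2), (F4)

Frame correspondent (Sahlqvist): ∀x ∃w (x = w ∧ xR²w) — i.e. a generalized confluence (Geach) condition.
(F1): fails — at a but no w with a=w and aR²w.
(F2): holds.
(F3): fails — at 0 but no w with 0=w and 0R²w.
(F4): holds.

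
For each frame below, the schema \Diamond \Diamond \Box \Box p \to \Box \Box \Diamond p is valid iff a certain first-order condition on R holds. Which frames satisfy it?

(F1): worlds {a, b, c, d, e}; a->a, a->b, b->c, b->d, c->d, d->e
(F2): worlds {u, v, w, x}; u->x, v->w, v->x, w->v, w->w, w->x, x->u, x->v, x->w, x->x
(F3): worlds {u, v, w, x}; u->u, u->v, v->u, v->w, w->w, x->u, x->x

(F2)

This is the axiom for a generalized confluence (Geach) condition; its first-order frame correspondent is \forall x \forall y \forall z ((x R^2 y \wedge x R^2 z) \to \exists w (y R^2 w \wedge zRw)).
(F1): fails — aR²a, aR²d but no w with aR²w and dRw.
(F2): holds.
(F3): fails — uR²w, uR²u but no t with wR²t and uRt.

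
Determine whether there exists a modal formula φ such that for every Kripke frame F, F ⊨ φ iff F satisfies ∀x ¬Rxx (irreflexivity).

No — not modally definable

Any modally definable frame class is closed under surjective bounded morphisms.
The 2-cycle (worlds 0,1 with 0→1→0) is irreflexive, and the map sending every world to a single reflexive point • is a surjective bounded morphism (forth: every edge maps to (•,•); back: every world has a successor). So any modal formula valid on the 2-cycle is also valid on the reflexive point, which is not irreflexive.
Hence irreflexivity is not modally definable.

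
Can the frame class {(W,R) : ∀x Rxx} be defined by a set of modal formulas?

Yes: it is reflexivity, defined by the T schema □r → r.
Suppose □r→r is valid. At any x set V(r)={w : Rxw}. Then □r holds at x, so r holds at x, i.e. Rxx.

Definable; □r → r defines it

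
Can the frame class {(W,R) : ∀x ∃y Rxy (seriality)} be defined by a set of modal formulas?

Yes — defined by □p → ◇p

This is a Sahlqvist condition; the D axiom □p → ◇p defines it.
Suppose □p→◇p is valid. At any x set V(p)=W. Then □p at x, so ◇p at x, so x has a successor.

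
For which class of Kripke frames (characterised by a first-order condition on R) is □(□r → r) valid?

Shift-reflexivity

Suppose □(□r→r) is valid. Take Rxy and set V(r)={w : Ryw}. Then at y, □r holds; since □(□r→r) at x, □r→r at y, so r at y, i.e. Ryy.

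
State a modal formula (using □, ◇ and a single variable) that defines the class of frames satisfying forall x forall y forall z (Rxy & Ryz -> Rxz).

□q → □□q

The condition is transitivity. The 4 schema □q → □□q defines it.
Suppose □q→□□q is valid. Take Rxy, Ryz and set V(q)={w : Rxw}. Then □q at x, so □□q at x, so □q at y, so q at z, i.e. Rxz.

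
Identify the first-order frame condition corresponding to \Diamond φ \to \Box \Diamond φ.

the Euclidean property

Suppose ◇φ→□◇φ is valid. Take Rxy, Rxz and set V(φ)={y}. Then ◇φ at x, so □◇φ at x, so ◇φ at z, so some w with Rzw has φ; w=y, i.e. Rzy. By symmetry of the argument, Ryz.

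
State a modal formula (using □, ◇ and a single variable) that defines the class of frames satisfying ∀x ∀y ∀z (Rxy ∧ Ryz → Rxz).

The condition is transitivity. The 4 schema □ψ → □□ψ defines it.
Suppose □ψ→□□ψ is valid. Take Rxy, Ryz and set V(ψ)={w : Rxw}. Then □ψ at x, so □□ψ at x, so □ψ at y, so ψ at z, i.e. Rxz.

□ψ → □□ψ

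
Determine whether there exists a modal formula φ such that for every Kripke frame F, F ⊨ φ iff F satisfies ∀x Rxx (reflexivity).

This is a Sahlqvist condition; the T axiom □q → q defines it.
Suppose □q→q is valid. At any x set V(q)={w : Rxw}. Then □q holds at x, so q holds at x, i.e. Rxx.

Definable; □q → q defines it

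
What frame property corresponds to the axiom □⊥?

□⊥ is valid iff no world has any successor (otherwise □⊥ fails at any world with one).
Conversely, on a frame with emptiness of R the schema holds at every world under every valuation.
So the correspondent is emptiness of R.

emptiness of R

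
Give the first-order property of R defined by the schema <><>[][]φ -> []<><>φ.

This is a Sahlqvist (Geach-type) schema ◇^2□^2φ → □^1◇^2φ.
Minimal-valuation argument: fix x; take any y with xR^2y and any z with xR^1z. Set V(φ) to the set of worlds R-reachable from y in exactly 2 steps. Then □^2φ holds at y, so the antecedent holds at x; validity forces ◇^2φ at z, giving a w with zR^2w and yR^2w.
First-order correspondent: forall x forall y forall z ((x R^2 y & xRz) -> exists w (y R^2 w & z R^2 w)).

forall x forall y forall z ((x R^2 y & xRz) -> exists w (y R^2 w & z R^2 w))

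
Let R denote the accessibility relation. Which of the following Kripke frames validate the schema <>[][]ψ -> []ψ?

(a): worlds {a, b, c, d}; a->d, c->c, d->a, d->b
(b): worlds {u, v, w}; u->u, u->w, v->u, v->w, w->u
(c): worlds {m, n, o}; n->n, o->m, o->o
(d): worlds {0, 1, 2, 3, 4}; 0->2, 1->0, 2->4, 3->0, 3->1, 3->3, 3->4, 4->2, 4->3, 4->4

Frame correspondent (Sahlqvist): forall x forall y forall z ((xRy & xRz) -> exists w (y R^2 w & z = w)) — i.e. a generalized confluence (Geach) condition.
(a): fails — dRb, dRa but no w with bR²w and a=w.
(b): condition met.
(c): fails — oRm, oRm but no w with mR²w and m=w.
(d): fails — 1R0, 1R0 but no w with 0R²w and 0=w.
Valid on: (b).

(b)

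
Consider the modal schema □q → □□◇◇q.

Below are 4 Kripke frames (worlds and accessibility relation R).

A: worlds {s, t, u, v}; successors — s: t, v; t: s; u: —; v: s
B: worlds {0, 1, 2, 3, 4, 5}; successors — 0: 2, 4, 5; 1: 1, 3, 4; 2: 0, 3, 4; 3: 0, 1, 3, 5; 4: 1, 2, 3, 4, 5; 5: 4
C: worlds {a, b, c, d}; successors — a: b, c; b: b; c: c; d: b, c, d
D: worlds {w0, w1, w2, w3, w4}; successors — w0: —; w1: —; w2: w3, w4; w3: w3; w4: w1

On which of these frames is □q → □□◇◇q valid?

B, C

The schema corresponds to a generalized confluence (Geach) condition: ∀x ∀z (xR²z → ∃w (xRw ∧ zR²w)).
A: fails — sR²s but no w with sRw and sR²w.
B: holds.
C: holds.
D: fails — w2R²w1 but no w with w2Rw and w1R²w.
Valid on: B, C.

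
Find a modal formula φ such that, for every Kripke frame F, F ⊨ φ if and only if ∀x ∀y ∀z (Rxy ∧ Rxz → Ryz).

◇r → □◇r

A defining formula is ◇r → □◇r (the 5 axiom).
Suppose ◇r→□◇r is valid. Take Rxy, Rxz and set V(r)={y}. Then ◇r at x, so □◇r at x, so ◇r at z, so some w with Rzw has r; w=y, i.e. Rzy. By symmetry of the argument, Ryz.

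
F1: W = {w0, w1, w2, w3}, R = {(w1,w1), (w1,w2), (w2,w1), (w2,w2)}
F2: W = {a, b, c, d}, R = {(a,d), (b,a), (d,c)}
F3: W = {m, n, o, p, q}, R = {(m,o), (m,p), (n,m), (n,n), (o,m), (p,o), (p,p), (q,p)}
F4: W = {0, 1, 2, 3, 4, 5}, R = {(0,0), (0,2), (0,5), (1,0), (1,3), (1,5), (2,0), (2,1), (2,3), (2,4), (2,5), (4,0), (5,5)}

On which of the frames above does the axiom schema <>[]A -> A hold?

The schema corresponds to symmetry: forall x forall y (Rxy -> Ryx).
F1: condition met.
F2: fails — Rad but not Rda.
F3: fails — Rpo but not Rop.
F4: fails — R10 but not R01.
Valid on: F1.

F1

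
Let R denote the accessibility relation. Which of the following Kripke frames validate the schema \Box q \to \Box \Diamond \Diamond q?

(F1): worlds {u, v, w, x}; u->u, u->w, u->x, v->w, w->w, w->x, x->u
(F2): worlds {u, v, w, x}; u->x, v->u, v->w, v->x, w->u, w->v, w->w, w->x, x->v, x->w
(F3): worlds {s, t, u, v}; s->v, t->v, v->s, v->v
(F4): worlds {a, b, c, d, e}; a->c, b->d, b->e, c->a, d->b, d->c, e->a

This is the axiom for a generalized confluence (Geach) condition; its first-order frame correspondent is \forall x \forall z (xRz \to \exists w (xRw \wedge z R^2 w)).
(F1): satisfies the condition.
(F2): satisfies the condition.
(F3): satisfies the condition.
(F4): fails — bRe but no w with bRw and eR²w.
Valid on: (F1), (F2), (F3).

(F1), (F2), (F3)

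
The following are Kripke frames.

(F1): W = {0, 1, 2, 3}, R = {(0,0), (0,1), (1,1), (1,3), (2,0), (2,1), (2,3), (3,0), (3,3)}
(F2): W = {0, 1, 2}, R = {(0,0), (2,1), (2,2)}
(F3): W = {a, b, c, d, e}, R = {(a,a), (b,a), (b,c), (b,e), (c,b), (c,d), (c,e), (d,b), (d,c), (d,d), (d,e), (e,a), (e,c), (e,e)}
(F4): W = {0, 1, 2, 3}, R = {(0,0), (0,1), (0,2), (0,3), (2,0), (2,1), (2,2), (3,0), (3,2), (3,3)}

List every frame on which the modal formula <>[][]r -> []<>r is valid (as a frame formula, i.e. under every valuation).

(F1)

The schema corresponds to a generalized confluence (Geach) condition: forall x forall y forall z ((xRy & xRz) -> exists w (y R^2 w & zRw)).
(F1): ✓.
(F2): fails — 2R1, 2R1 but no w with 1R²w and 1Rw.
(F3): fails — bRa, bRc but no w with aR²w and cRw.
(F4): fails — 0R0, 0R1 but no w with 0R²w and 1Rw.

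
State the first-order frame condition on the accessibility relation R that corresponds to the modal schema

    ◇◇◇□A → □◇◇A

This is a Sahlqvist (Geach-type) schema ◇^3□^1A → □^1◇^2A.
Minimal-valuation argument: fix x; take any y with xR^3y and any z with xR^1z. Set V(A) to the set of worlds R-reachable from y in exactly 1 step. Then □^1A holds at y, so the antecedent holds at x; validity forces ◇^2A at z, giving a w with zR^2w and yR^1w.
First-order correspondent: ∀x ∀y ∀z ((xR³y ∧ xRz) → ∃w (yRw ∧ zR²w)).

∀x ∀y ∀z ((xR³y ∧ xRz) → ∃w (yRw ∧ zR²w))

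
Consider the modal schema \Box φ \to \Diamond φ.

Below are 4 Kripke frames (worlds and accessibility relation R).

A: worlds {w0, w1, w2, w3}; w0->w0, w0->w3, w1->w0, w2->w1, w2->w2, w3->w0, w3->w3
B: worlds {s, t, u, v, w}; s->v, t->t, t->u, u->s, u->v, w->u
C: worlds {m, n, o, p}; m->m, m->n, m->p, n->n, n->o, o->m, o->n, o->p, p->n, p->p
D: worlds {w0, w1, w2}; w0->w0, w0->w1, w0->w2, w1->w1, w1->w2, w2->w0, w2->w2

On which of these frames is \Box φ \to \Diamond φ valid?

This is the axiom for seriality; its first-order frame correspondent is \forall x \exists y Rxy.
A: satisfies the condition.
B: fails — world v has no successor.
C: satisfies the condition.
D: satisfies the condition.
Valid on: A, C, D.

A, C, D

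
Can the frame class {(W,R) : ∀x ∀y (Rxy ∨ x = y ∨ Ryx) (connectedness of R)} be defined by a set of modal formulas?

Not modally definable

If a class were modally definable it would be closed under disjoint unions (Goldblatt–Thomason).
Take 4 disjoint single-world reflexive frames: each is trivially connected, but their disjoint union has 4 worlds with no edge between distinct components, so it is not connected.
Hence connectedness of R is not modally definable.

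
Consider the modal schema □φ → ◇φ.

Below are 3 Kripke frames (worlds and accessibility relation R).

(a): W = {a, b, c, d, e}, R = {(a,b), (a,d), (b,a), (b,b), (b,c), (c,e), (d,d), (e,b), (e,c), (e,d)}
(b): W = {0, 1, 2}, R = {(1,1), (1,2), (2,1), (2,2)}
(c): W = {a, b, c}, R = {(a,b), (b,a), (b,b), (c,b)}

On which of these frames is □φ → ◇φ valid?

(a), (c)

The schema corresponds to seriality: ∀x ∃y Rxy.
(a): condition met.
(b): fails — world 0 has no successor.
(c): condition met.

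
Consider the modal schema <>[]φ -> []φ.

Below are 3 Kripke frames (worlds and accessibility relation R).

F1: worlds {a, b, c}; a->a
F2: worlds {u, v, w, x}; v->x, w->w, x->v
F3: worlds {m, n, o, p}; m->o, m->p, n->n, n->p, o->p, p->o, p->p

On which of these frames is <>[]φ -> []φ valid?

F1

The schema corresponds to a generalized confluence (Geach) condition: forall x forall y forall z ((xRy & xRz) -> exists w (yRw & z = w)).
F1: condition met.
F2: fails — vRx, vRx but no t with xRt and x=t.
F3: fails — mRo, mRo but no w with oRw and o=w.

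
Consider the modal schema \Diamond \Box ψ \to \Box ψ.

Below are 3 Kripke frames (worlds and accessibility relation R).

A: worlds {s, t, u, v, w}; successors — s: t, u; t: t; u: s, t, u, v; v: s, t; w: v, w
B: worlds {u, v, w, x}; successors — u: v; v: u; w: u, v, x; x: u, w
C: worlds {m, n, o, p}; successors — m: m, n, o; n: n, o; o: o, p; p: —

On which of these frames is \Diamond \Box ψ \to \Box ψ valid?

none

This is the axiom for the Euclidean property; its first-order frame correspondent is \forall x \forall y \forall z (Rxy \wedge Rxz \to Ryz).
A: fails — Rst and Rsu but not Rtu.
B: fails — Ruv and Ruv but not Rvv.
C: fails — Rmo and Rmm but not Rom.
Valid on no frame.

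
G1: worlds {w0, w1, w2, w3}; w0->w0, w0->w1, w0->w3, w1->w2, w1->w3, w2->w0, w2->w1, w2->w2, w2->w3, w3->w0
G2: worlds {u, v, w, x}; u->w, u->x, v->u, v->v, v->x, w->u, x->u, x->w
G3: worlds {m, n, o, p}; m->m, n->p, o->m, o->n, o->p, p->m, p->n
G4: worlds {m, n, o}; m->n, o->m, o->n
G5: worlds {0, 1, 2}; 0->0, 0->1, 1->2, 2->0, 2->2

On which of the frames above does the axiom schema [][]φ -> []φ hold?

The schema corresponds to density: forall x forall y (Rxy -> exists z (Rxz & Rzy)).
G1: condition met.
G2: fails — Rwu but no z with Rwz and Rzu.
G3: fails — Rpn but no z with Rpz and Rzn.
G4: fails — Rom but no z with Roz and Rzm.
G5: condition met.

G1, G5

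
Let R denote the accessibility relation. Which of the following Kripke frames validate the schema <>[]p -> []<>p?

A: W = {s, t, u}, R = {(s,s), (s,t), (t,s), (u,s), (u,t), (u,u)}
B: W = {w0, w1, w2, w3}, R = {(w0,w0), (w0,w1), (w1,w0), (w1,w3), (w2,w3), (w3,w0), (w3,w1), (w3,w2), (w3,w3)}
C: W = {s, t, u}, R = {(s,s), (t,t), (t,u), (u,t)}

The schema corresponds to convergence: forall x forall y forall z (Rxy & Rxz -> exists w (Ryw & Rzw)).
A: holds.
B: fails — Rw3w0 and Rw3w2 but w0 and w2 have no common successor.
C: holds.

A, C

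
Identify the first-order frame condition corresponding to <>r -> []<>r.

The Euclidean property

Suppose ◇r→□◇r is valid. Take Rxy, Rxz and set V(r)={y}. Then ◇r at x, so □◇r at x, so ◇r at z, so some w with Rzw has r; w=y, i.e. Rzy. By symmetry of the argument, Ryz.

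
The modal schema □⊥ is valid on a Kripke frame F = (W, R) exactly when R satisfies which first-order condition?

□⊥ is valid iff no world has any successor (otherwise □⊥ fails at any world with one).
Conversely, on a frame with emptiness of R the schema holds at every world under every valuation.
Frame condition: ∀x ∀y ¬Rxy.

emptiness of R: ∀x ∀y ¬Rxy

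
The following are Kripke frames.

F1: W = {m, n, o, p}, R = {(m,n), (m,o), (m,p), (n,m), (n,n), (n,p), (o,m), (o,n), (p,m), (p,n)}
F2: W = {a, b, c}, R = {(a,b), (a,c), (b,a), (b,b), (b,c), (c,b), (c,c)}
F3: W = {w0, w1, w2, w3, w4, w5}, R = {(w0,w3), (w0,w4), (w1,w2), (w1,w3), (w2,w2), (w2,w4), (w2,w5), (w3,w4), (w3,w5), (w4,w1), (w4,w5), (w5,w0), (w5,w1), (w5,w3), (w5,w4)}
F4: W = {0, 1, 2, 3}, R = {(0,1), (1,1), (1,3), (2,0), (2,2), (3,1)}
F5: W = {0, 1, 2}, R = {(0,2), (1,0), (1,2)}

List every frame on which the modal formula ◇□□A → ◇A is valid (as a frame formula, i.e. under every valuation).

Frame correspondent (Sahlqvist): ∀x ∀y (xRy → ∃w (yR²w ∧ xRw)) — i.e. a generalized confluence (Geach) condition.
F1: condition met.
F2: condition met.
F3: condition met.
F4: fails — 2R0 but no w with 0R²w and 2Rw.
F5: fails — 0R2 but no w with 2R²w and 0Rw.

F1, F2, F3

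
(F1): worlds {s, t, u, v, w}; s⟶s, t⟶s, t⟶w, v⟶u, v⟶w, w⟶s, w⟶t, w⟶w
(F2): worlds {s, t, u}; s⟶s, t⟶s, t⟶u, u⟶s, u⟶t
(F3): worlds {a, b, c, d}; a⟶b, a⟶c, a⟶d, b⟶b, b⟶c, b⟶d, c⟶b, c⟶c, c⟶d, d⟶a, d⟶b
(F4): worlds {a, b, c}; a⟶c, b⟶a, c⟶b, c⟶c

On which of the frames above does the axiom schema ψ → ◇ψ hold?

Frame correspondent (Sahlqvist): ∀x ∃w (x = w ∧ xRw) — i.e. a generalized confluence (Geach) condition.
(F1): fails — at t but no w* with t=w* and tRw*.
(F2): fails — at t but no w with t=w and tRw.
(F3): fails — at a but no w with a=w and aRw.
(F4): fails — at a but no w with a=w and aRw.

none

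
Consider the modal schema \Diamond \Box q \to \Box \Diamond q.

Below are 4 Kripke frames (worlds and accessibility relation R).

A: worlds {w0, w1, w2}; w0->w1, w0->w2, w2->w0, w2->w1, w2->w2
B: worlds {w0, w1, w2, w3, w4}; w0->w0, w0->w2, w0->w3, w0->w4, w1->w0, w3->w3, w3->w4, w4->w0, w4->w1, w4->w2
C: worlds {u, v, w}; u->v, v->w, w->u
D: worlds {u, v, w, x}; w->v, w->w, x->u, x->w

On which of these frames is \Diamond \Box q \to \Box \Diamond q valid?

Frame correspondent (Sahlqvist): \forall x \forall y \forall z (Rxy \wedge Rxz \to \exists w (Ryw \wedge Rzw)) — i.e. convergence.
A: fails — Rw0w1 and Rw0w1 but w1 and w1 have no common successor.
B: fails — Rw0w4 and Rw0w2 but w4 and w2 have no common successor.
C: holds.
D: fails — Rww and Rwv but w and v have no common successor.

C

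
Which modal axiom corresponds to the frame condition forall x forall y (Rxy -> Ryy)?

A defining formula is □(□r → r) (the T□ axiom).
Suppose □(□r→r) is valid. Take Rxy and set V(r)={w : Ryw}. Then at y, □r holds; since □(□r→r) at x, □r→r at y, so r at y, i.e. Ryy.

□(□r → r)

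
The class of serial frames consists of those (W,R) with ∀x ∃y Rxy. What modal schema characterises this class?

A defining formula is □q → ◇q (the D axiom).
Suppose □q→◇q is valid. At any x set V(q)=W. Then □q at x, so ◇q at x, so x has a successor.

□q → ◇q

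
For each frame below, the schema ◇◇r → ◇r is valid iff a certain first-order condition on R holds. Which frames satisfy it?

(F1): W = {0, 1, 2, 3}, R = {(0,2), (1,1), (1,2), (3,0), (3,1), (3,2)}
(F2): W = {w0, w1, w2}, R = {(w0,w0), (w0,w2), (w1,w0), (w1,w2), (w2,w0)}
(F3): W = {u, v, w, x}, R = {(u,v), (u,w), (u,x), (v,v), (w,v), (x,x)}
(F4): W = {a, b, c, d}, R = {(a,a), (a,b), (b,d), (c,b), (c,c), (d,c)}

The schema corresponds to transitivity: ∀x ∀y ∀z (Rxy ∧ Ryz → Rxz).
(F1): satisfies the condition.
(F2): fails — Rw2w0 and Rw0w2 but not Rw2w2.
(F3): satisfies the condition.
(F4): fails — Rdc and Rcb but not Rdb.

(F1), (F3)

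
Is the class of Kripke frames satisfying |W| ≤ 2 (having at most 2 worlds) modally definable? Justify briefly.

No

Modal frame validity is preserved under disjoint unions.
Any modal formula valid on each of 3 disjoint one-world frames is valid on their disjoint union (validity is preserved under disjoint unions). Each one-world frame has |W|=1≤2, but the union has |W|=3.
So no modal formula (or set of formulas) defines exactly the |W|≤2 frames.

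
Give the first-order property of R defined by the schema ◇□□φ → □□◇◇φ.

This is a Sahlqvist (Geach-type) schema ◇^1□^2φ → □^2◇^2φ.
Minimal-valuation argument: fix x; take any y with xR^1y and any z with xR^2z. Set V(φ) to the set of worlds R-reachable from y in exactly 2 steps. Then □^2φ holds at y, so the antecedent holds at x; validity forces ◇^2φ at z, giving a w with zR^2w and yR^2w.
First-order correspondent: ∀x ∀y ∀z ((xRy ∧ xR²z) → ∃w (yR²w ∧ zR²w)).

∀x ∀y ∀z ((xRy ∧ xR²z) → ∃w (yR²w ∧ zR²w))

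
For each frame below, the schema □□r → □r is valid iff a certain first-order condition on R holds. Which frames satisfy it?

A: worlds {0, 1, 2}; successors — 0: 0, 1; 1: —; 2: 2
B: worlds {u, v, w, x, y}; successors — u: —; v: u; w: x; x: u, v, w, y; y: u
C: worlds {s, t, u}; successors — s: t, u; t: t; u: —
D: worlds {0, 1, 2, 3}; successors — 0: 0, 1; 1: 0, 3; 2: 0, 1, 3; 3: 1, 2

The schema corresponds to density: ∀x ∀y (Rxy → ∃z (Rxz ∧ Rzy)).
A: satisfies the condition.
B: fails — Rxw but no z with Rxz and Rzw.
C: fails — Rsu but no z with Rsz and Rzu.
D: fails — R32 but no z with R3z and Rz2.

A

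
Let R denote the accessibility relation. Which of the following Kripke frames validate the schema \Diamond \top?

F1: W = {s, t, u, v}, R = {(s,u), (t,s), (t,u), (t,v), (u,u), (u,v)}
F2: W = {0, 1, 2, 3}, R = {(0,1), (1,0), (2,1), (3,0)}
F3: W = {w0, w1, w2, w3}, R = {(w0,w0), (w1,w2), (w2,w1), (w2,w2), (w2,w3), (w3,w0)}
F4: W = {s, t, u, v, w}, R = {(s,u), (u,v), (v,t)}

F2, F3

The schema corresponds to seriality: \forall x \exists y Rxy.
F1: fails — world v has no successor.
F2: ✓.
F3: ✓.
F4: fails — world t has no successor.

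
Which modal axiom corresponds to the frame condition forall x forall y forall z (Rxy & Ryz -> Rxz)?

□p → □□p

This is transitivity; the standard corresponding axiom is 4: □p → □□p.
Suppose □p→□□p is valid. Take Rxy, Ryz and set V(p)={w : Rxw}. Then □p at x, so □□p at x, so □p at y, so p at z, i.e. Rxz.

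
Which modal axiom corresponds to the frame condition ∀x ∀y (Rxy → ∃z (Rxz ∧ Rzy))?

The condition is density. The C4 schema □□ψ → □ψ defines it.

□□ψ → □ψ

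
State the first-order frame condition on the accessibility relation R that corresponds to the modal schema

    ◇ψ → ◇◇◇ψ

∀x ∀y (xRy → ∃w (y = w ∧ xR³w))

This is a Sahlqvist (Geach-type) schema ◇^1□^0ψ → □^0◇^3ψ.
First-order correspondent: ∀x ∀y (xRy → ∃w (y = w ∧ xR³w)).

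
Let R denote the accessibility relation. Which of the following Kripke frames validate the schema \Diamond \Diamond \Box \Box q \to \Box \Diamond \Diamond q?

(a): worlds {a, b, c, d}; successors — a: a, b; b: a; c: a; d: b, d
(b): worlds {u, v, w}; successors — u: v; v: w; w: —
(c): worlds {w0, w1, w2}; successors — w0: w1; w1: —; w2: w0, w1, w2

The schema corresponds to a generalized confluence (Geach) condition: \forall x \forall y \forall z ((x R^2 y \wedge xRz) \to \exists w (y R^2 w \wedge z R^2 w)).
(a): condition met.
(b): fails — uR²w, uRv but no t with wR²t and vR²t.
(c): fails — w2R²w0, w2Rw0 but no w with w0R²w and w0R²w.
Valid on: (a).

(a)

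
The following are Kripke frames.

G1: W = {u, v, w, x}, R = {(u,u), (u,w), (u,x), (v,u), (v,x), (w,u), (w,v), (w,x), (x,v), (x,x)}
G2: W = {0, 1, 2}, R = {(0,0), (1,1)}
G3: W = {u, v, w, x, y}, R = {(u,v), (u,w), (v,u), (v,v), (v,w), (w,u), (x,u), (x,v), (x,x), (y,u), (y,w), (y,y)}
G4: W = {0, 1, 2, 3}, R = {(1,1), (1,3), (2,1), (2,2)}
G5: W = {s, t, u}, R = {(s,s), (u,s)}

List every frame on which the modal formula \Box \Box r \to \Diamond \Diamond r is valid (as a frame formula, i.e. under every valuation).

This is the axiom for a generalized confluence (Geach) condition; its first-order frame correspondent is \forall x \exists w (x R^2 w \wedge x R^2 w).
G1: holds.
G2: fails — at 2 but no w with 2R²w and 2R²w.
G3: holds.
G4: fails — at 0 but no w with 0R²w and 0R²w.
G5: fails — at t but no w with tR²w and tR²w.
Valid on: G1, G3.

G1, G3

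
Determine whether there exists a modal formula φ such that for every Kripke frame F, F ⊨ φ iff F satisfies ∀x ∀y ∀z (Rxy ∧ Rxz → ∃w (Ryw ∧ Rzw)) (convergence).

The condition is convergence. A defining modal formula is ◇□q → □◇q.

Yes — defined by ◇□q → □◇q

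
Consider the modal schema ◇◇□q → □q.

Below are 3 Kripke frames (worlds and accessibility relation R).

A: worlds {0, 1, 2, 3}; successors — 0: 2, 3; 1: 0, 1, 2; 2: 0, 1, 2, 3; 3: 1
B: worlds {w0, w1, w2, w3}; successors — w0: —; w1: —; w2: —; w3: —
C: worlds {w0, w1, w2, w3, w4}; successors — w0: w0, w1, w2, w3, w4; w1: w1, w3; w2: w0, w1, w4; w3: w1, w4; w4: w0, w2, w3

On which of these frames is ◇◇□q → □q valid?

Frame correspondent (Sahlqvist): ∀x ∀y ∀z ((xR²y ∧ xRz) → ∃w (yRw ∧ z = w)) — i.e. a generalized confluence (Geach) condition.
A: fails — 0R²1, 0R3 but no w with 1Rw and 3=w.
B: satisfies the condition.
C: fails — w0R²w1, w0Rw0 but no w with w1Rw and w0=w.
Valid on: B.

B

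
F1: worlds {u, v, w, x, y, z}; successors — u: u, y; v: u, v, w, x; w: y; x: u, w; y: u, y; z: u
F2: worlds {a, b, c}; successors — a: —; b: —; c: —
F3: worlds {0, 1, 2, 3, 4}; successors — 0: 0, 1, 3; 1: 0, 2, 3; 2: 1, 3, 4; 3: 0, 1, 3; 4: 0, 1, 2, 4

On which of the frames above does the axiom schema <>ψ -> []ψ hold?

This is the axiom for partial functionality; its first-order frame correspondent is forall x forall y forall z (Rxy & Rxz -> y = z).
F1: fails — u sees both u and y.
F2: ✓.
F3: fails — 0 sees both 0 and 1.

F2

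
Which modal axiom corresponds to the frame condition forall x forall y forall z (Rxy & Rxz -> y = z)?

◇ψ → □ψ

The condition is partial functionality. The CD schema ◇ψ → □ψ defines it.
Suppose ◇ψ→□ψ is valid. Take Rxy, Rxz and set V(ψ)={y}. Then ◇ψ at x, so □ψ at x, so ψ at z, i.e. z=y.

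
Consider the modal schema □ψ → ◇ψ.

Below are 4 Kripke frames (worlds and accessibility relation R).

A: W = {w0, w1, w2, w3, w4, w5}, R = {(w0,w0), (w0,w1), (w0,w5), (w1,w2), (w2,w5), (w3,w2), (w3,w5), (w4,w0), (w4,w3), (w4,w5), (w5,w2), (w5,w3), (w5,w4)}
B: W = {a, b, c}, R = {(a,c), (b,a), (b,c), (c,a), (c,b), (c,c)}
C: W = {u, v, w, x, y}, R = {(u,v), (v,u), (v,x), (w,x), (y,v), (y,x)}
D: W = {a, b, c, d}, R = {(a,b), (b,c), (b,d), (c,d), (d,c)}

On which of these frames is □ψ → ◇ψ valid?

The schema corresponds to seriality: ∀x ∃y Rxy.
A: condition met.
B: condition met.
C: fails — world x has no successor.
D: condition met.
Valid on: A, B, D.

A, B, D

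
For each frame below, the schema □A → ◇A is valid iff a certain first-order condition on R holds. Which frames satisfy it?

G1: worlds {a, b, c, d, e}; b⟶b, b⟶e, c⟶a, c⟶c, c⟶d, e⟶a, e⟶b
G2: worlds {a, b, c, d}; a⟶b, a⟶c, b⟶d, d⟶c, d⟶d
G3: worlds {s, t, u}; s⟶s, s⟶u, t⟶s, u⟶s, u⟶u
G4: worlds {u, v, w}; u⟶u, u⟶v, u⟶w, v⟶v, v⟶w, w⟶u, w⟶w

G3, G4

The schema corresponds to seriality: ∀x ∃y Rxy.
G1: fails — world a has no successor.
G2: fails — world c has no successor.
G3: holds.
G4: holds.
Valid on: G3, G4.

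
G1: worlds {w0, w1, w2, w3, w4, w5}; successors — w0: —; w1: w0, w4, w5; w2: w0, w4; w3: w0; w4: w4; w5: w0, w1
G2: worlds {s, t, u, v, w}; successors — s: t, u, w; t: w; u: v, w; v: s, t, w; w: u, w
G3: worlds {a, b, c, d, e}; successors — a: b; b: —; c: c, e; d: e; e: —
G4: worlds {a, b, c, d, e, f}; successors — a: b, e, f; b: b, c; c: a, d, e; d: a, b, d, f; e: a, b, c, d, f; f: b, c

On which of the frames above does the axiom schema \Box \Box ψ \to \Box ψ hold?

Frame correspondent (Sahlqvist): \forall x \forall y (Rxy \to \exists z (Rxz \wedge Rzy)) — i.e. density.
G1: fails — Rw1w5 but no z with Rw1z and Rzw5.
G2: fails — Ruv but no z with Ruz and Rzv.
G3: fails — Rde but no z with Rdz and Rze.
G4: fails — Rae but no z with Raz and Rze.

none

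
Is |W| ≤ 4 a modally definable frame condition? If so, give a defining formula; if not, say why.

Modal frame validity is preserved under disjoint unions.
Any modal formula valid on each of 5 disjoint one-world frames is valid on their disjoint union (validity is preserved under disjoint unions). Each one-world frame has |W|=1≤4, but the union has |W|=5.
So no modal formula (or set of formulas) defines exactly the |W|≤4 frames.

Not modally definable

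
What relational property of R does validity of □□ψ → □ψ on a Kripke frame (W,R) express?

Suppose □□ψ→□ψ is valid. Take Rxy and set V(ψ)={w : xR²w}. Then □□ψ at x, so □ψ at x, so ψ at y, i.e. ∃z(Rxz∧Rzy).
Conversely, on a frame with density the schema holds at every world under every valuation.
Frame condition: ∀x ∀y (Rxy → ∃z (Rxz ∧ Rzy)).

density: ∀x ∀y (Rxy → ∃z (Rxz ∧ Rzy))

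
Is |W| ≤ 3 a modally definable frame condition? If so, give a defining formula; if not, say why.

Not definable by any modal formula

If a class were modally definable it would be closed under disjoint unions (Goldblatt–Thomason).
Any modal formula valid on each of 4 disjoint one-world frames is valid on their disjoint union (validity is preserved under disjoint unions). Each one-world frame has |W|=1≤3, but the union has |W|=4.
So no modal formula (or set of formulas) defines exactly the |W|≤3 frames.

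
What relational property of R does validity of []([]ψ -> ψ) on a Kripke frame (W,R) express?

Shift-reflexivity

Suppose □(□ψ→ψ) is valid. Take Rxy and set V(ψ)={w : Ryw}. Then at y, □ψ holds; since □(□ψ→ψ) at x, □ψ→ψ at y, so ψ at y, i.e. Ryy.
The converse is a direct semantic check.
So the correspondent is shift-reflexivity.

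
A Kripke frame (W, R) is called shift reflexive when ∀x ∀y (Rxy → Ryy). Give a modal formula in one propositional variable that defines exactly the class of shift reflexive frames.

This is shift-reflexivity; the standard corresponding axiom is T□: □(□s → s).
Suppose □(□s→s) is valid. Take Rxy and set V(s)={w : Ryw}. Then at y, □s holds; since □(□s→s) at x, □s→s at y, so s at y, i.e. Ryy.

□(□s → s)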